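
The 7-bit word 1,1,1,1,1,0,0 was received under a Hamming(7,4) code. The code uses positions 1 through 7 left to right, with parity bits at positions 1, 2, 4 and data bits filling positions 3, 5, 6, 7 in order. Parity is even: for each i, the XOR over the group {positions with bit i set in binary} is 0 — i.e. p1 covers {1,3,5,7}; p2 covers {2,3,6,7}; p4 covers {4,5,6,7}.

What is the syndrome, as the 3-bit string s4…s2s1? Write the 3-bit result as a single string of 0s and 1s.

s1 (pos 1,3,5,7): 1⊕1⊕1⊕0 = 1
s2 (pos 2,3,6,7): 1⊕1⊕0⊕0 = 0
s4 (pos 4,5,6,7): 1⊕1⊕0⊕0 = 0
Syndrome s4…s1 = 001 → error at position 1.

001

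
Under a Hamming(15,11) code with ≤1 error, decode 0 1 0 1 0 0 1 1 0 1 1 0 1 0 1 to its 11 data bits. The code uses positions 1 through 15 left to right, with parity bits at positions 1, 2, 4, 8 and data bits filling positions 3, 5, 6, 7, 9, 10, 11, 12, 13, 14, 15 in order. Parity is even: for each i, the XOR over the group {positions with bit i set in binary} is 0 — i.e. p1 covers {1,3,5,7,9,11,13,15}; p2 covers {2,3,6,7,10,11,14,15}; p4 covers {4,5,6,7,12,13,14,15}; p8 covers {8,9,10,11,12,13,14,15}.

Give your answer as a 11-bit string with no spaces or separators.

s1 (pos 1,3,5,7,9,11,13,15): 0⊕0⊕0⊕1⊕0⊕1⊕1⊕1 = 0
s2 (pos 2,3,6,7,10,11,14,15): 1⊕0⊕0⊕1⊕1⊕1⊕0⊕1 = 1
s4 (pos 4,5,6,7,12,13,14,15): 1⊕0⊕0⊕1⊕0⊕1⊕0⊕1 = 0
s8 (pos 8,9,10,11,12,13,14,15): 1⊕0⊕1⊕1⊕0⊕1⊕0⊕1 = 1
Syndrome s8…s1 = 1010 → error at position 10.
Flip position 10: 010100110110101 → 010100110010101
Read data bits from positions 3,5,6,7,9,10,11,12,13,14,15: 00010010101

00010010101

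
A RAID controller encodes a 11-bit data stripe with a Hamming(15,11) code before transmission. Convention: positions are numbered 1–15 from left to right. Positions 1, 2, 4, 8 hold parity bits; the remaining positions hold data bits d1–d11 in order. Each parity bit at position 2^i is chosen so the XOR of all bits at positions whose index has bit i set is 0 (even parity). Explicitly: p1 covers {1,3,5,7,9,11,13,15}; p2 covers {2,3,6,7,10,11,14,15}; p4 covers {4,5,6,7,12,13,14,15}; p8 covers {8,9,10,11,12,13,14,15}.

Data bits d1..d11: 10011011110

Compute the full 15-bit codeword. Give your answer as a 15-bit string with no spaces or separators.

101000111011110

Place data at non-parity positions: p1 p2 1 p4 0 0 1 p8 1 0 1 1 1 1 0
p1 (pos 1,3,5,7,9,11,13,15): XOR of data positions = 1⊕0⊕1⊕1⊕1⊕1⊕0 = 1
p2 (pos 2,3,6,7,10,11,14,15): XOR of data positions = 1⊕0⊕1⊕0⊕1⊕1⊕0 = 0
p4 (pos 4,5,6,7,12,13,14,15): XOR of data positions = 0⊕0⊕1⊕1⊕1⊕1⊕0 = 0
p8 (pos 8,9,10,11,12,13,14,15): XOR of data positions = 1⊕0⊕1⊕1⊕1⊕1⊕0 = 1
Codeword: 101000111011110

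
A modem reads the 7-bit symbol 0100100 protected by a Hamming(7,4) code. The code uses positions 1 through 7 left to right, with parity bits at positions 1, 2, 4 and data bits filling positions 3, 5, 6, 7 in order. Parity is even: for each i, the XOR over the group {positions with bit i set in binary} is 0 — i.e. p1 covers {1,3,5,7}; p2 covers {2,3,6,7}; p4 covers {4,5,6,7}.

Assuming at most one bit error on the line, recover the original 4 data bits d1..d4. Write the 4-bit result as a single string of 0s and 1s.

0101

s1 (pos 1,3,5,7): 0⊕0⊕1⊕0 = 1
s2 (pos 2,3,6,7): 1⊕0⊕0⊕0 = 1
s4 (pos 4,5,6,7): 0⊕1⊕0⊕0 = 1
Syndrome s4…s1 = 111 → error at position 7.
Flip position 7: 0100100 → 0100101
Read data bits from positions 3,5,6,7: 0101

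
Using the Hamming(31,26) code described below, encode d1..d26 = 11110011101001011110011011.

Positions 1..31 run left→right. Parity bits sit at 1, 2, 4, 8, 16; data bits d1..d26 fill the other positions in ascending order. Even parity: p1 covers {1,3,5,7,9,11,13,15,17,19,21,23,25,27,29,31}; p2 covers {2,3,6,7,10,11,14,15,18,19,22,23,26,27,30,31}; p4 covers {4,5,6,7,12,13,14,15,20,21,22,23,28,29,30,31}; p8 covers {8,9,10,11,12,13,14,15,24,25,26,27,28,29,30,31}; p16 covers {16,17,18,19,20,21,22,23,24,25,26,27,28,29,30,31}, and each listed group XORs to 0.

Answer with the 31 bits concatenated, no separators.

Place data at non-parity positions: p1 p2 1 p4 1 1 1 p8 0 0 1 1 1 0 1 p16 0 0 1 0 1 1 1 1 0 0 1 1 0 1 1
p1 (pos 1,3,5,7,9,11,13,15,17,19,21,23,25,27,29,31): XOR of data positions = 1⊕1⊕1⊕0⊕1⊕1⊕1⊕0⊕1⊕1⊕1⊕0⊕1⊕0⊕1 = 1
p2 (pos 2,3,6,7,10,11,14,15,18,19,22,23,26,27,30,31): XOR of data positions = 1⊕1⊕1⊕0⊕1⊕0⊕1⊕0⊕1⊕1⊕1⊕0⊕1⊕1⊕1 = 1
p4 (pos 4,5,6,7,12,13,14,15,20,21,22,23,28,29,30,31): XOR of data positions = 1⊕1⊕1⊕1⊕1⊕0⊕1⊕0⊕1⊕1⊕1⊕1⊕0⊕1⊕1 = 0
p8 (pos 8,9,10,11,12,13,14,15,24,25,26,27,28,29,30,31): XOR of data positions = 0⊕0⊕1⊕1⊕1⊕0⊕1⊕1⊕0⊕0⊕1⊕1⊕0⊕1⊕1 = 1
p16 (pos 16,17,18,19,20,21,22,23,24,25,26,27,28,29,30,31): XOR of data positions = 0⊕0⊕1⊕0⊕1⊕1⊕1⊕1⊕0⊕0⊕1⊕1⊕0⊕1⊕1 = 1
Codeword: 1110111100111011001011110011011

1110111100111011001011110011011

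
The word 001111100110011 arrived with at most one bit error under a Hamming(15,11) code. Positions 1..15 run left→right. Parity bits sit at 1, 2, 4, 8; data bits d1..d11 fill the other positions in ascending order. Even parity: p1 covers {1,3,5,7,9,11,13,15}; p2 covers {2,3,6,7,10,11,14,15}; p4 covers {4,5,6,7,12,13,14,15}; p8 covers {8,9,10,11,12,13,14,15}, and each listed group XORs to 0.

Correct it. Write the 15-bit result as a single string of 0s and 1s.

s1 (pos 1,3,5,7,9,11,13,15): 0⊕1⊕1⊕1⊕0⊕1⊕0⊕1 = 1
s2 (pos 2,3,6,7,10,11,14,15): 0⊕1⊕1⊕1⊕1⊕1⊕1⊕1 = 1
s4 (pos 4,5,6,7,12,13,14,15): 1⊕1⊕1⊕1⊕0⊕0⊕1⊕1 = 0
s8 (pos 8,9,10,11,12,13,14,15): 0⊕0⊕1⊕1⊕0⊕0⊕1⊕1 = 0
Syndrome s8…s1 = 0011 → error at position 3.
Flip position 3: 001111100110011 → 000111100110011

000111100110011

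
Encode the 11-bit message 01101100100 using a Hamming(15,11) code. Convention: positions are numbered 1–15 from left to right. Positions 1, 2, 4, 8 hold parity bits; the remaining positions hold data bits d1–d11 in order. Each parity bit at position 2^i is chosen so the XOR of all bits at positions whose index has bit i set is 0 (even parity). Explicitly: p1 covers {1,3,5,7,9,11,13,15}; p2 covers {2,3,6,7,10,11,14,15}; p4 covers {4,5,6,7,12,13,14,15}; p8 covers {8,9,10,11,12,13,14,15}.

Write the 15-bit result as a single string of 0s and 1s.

100111011100100

Place data at non-parity positions: p1 p2 0 p4 1 1 0 p8 1 1 0 0 1 0 0
p1 (pos 1,3,5,7,9,11,13,15): XOR of data positions = 0⊕1⊕0⊕1⊕0⊕1⊕0 = 1
p2 (pos 2,3,6,7,10,11,14,15): XOR of data positions = 0⊕1⊕0⊕1⊕0⊕0⊕0 = 0
p4 (pos 4,5,6,7,12,13,14,15): XOR of data positions = 1⊕1⊕0⊕0⊕1⊕0⊕0 = 1
p8 (pos 8,9,10,11,12,13,14,15): XOR of data positions = 1⊕1⊕0⊕0⊕1⊕0⊕0 = 1
Codeword: 100111011100100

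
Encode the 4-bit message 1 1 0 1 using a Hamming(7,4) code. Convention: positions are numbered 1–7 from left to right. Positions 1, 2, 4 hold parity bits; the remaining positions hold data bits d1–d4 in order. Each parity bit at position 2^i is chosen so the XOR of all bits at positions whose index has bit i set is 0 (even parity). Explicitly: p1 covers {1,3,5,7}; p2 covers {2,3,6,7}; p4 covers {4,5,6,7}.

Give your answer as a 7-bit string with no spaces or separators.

1010101

Place data at non-parity positions: p1 p2 1 p4 1 0 1
p1 (pos 1,3,5,7): XOR of data positions = 1⊕1⊕1 = 1
p2 (pos 2,3,6,7): XOR of data positions = 1⊕0⊕1 = 0
p4 (pos 4,5,6,7): XOR of data positions = 1⊕0⊕1 = 0
Codeword: 1010101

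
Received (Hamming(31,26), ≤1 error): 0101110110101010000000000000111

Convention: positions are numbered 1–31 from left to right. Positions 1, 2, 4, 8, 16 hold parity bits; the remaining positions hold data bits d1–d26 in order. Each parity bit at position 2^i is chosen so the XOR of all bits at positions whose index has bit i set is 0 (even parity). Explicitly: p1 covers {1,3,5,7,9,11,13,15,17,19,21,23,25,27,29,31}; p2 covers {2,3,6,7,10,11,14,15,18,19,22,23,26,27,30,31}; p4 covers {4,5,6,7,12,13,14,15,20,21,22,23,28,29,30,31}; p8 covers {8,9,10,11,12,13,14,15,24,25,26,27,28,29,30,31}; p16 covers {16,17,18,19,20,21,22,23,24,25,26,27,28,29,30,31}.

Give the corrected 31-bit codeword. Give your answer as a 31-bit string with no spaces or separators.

s1 (pos 1,3,5,7,9,11,13,15,17,19,21,23,25,27,29,31): 0⊕0⊕1⊕0⊕1⊕1⊕1⊕1⊕0⊕0⊕0⊕0⊕0⊕0⊕1⊕1 = 1
s2 (pos 2,3,6,7,10,11,14,15,18,19,22,23,26,27,30,31): 1⊕0⊕1⊕0⊕0⊕1⊕0⊕1⊕0⊕0⊕0⊕0⊕0⊕0⊕1⊕1 = 0
s4 (pos 4,5,6,7,12,13,14,15,20,21,22,23,28,29,30,31): 1⊕1⊕1⊕0⊕0⊕1⊕0⊕1⊕0⊕0⊕0⊕0⊕0⊕1⊕1⊕1 = 0
s8 (pos 8,9,10,11,12,13,14,15,24,25,26,27,28,29,30,31): 1⊕1⊕0⊕1⊕0⊕1⊕0⊕1⊕0⊕0⊕0⊕0⊕0⊕1⊕1⊕1 = 0
s16 (pos 16,17,18,19,20,21,22,23,24,25,26,27,28,29,30,31): 0⊕0⊕0⊕0⊕0⊕0⊕0⊕0⊕0⊕0⊕0⊕0⊕0⊕1⊕1⊕1 = 1
Syndrome s16…s1 = 10001 → error at position 17.
Flip position 17: 0101110110101010000000000000111 → 0101110110101010100000000000111

0101110110101010100000000000111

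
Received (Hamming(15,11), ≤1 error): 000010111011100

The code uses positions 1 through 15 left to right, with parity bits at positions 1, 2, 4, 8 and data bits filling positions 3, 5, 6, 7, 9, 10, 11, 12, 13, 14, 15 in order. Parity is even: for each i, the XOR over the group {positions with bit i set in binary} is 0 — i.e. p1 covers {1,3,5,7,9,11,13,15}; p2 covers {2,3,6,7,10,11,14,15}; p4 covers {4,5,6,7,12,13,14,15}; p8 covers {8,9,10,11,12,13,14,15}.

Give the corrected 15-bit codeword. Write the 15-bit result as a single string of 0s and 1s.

s1 (pos 1,3,5,7,9,11,13,15): 0⊕0⊕1⊕1⊕1⊕1⊕1⊕0 = 1
s2 (pos 2,3,6,7,10,11,14,15): 0⊕0⊕0⊕1⊕0⊕1⊕0⊕0 = 0
s4 (pos 4,5,6,7,12,13,14,15): 0⊕1⊕0⊕1⊕1⊕1⊕0⊕0 = 0
s8 (pos 8,9,10,11,12,13,14,15): 1⊕1⊕0⊕1⊕1⊕1⊕0⊕0 = 1
Syndrome s8…s1 = 1001 → error at position 9.
Flip position 9: 000010111011100 → 000010110011100

000010110011100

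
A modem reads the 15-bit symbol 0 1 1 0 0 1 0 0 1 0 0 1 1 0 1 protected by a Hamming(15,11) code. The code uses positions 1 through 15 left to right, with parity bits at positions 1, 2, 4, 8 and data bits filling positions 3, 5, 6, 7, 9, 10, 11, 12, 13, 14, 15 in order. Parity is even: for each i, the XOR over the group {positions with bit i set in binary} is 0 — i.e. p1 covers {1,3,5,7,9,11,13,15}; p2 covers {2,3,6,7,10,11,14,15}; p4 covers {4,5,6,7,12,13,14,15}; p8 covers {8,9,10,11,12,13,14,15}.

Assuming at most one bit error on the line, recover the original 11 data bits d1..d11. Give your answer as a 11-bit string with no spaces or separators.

10101001101

s1 (pos 1,3,5,7,9,11,13,15): 0⊕1⊕0⊕0⊕1⊕0⊕1⊕1 = 0
s2 (pos 2,3,6,7,10,11,14,15): 1⊕1⊕1⊕0⊕0⊕0⊕0⊕1 = 0
s4 (pos 4,5,6,7,12,13,14,15): 0⊕0⊕1⊕0⊕1⊕1⊕0⊕1 = 0
s8 (pos 8,9,10,11,12,13,14,15): 0⊕1⊕0⊕0⊕1⊕1⊕0⊕1 = 0
Syndrome s8…s1 = 0000 → no error.
Read data bits from positions 3,5,6,7,9,10,11,12,13,14,15: 10101001101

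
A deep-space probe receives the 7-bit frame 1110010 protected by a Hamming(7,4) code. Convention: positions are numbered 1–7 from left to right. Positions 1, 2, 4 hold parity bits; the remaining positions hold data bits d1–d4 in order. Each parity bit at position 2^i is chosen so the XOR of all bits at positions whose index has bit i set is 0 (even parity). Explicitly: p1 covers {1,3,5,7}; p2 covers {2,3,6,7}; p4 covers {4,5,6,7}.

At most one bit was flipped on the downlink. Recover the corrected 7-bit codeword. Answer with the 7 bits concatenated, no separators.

1110000

s1 (pos 1,3,5,7): 1⊕1⊕0⊕0 = 0
s2 (pos 2,3,6,7): 1⊕1⊕1⊕0 = 1
s4 (pos 4,5,6,7): 0⊕0⊕1⊕0 = 1
Syndrome s4…s1 = 110 → error at position 6.
Flip position 6: 1110010 → 1110000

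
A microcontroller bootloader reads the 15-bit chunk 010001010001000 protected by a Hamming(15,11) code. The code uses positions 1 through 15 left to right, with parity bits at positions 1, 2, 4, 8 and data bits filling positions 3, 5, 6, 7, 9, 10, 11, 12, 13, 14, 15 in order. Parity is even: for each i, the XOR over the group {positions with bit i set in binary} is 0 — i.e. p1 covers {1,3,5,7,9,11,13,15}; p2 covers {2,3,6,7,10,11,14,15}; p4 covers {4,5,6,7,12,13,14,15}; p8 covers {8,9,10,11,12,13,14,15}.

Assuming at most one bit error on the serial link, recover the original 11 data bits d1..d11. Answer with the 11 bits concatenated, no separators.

00100001000

s1 (pos 1,3,5,7,9,11,13,15): 0⊕0⊕0⊕0⊕0⊕0⊕0⊕0 = 0
s2 (pos 2,3,6,7,10,11,14,15): 1⊕0⊕1⊕0⊕0⊕0⊕0⊕0 = 0
s4 (pos 4,5,6,7,12,13,14,15): 0⊕0⊕1⊕0⊕1⊕0⊕0⊕0 = 0
s8 (pos 8,9,10,11,12,13,14,15): 1⊕0⊕0⊕0⊕1⊕0⊕0⊕0 = 0
Syndrome s8…s1 = 0000 → no error.
Read data bits from positions 3,5,6,7,9,10,11,12,13,14,15: 00100001000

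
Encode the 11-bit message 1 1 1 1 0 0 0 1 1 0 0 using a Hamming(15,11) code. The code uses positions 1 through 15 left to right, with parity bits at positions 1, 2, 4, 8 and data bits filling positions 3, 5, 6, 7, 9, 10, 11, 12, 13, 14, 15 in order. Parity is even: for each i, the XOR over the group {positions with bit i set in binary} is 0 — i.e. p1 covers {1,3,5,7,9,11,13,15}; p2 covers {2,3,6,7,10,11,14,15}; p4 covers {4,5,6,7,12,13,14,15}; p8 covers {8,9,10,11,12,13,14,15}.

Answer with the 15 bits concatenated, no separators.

011111100001100

Place data at non-parity positions: p1 p2 1 p4 1 1 1 p8 0 0 0 1 1 0 0
p1 (pos 1,3,5,7,9,11,13,15): XOR of data positions = 1⊕1⊕1⊕0⊕0⊕1⊕0 = 0
p2 (pos 2,3,6,7,10,11,14,15): XOR of data positions = 1⊕1⊕1⊕0⊕0⊕0⊕0 = 1
p4 (pos 4,5,6,7,12,13,14,15): XOR of data positions = 1⊕1⊕1⊕1⊕1⊕0⊕0 = 1
p8 (pos 8,9,10,11,12,13,14,15): XOR of data positions = 0⊕0⊕0⊕1⊕1⊕0⊕0 = 0
Codeword: 011111100001100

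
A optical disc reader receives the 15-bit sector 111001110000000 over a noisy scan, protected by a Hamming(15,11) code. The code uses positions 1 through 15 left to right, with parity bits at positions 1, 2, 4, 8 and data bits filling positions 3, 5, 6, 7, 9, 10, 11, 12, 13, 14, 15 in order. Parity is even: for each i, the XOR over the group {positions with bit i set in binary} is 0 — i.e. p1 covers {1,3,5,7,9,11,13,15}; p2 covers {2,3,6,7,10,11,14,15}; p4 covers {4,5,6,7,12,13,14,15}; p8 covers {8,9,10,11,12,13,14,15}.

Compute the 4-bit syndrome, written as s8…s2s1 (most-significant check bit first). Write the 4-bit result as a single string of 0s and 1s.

1001

s1 (pos 1,3,5,7,9,11,13,15): 1⊕1⊕0⊕1⊕0⊕0⊕0⊕0 = 1
s2 (pos 2,3,6,7,10,11,14,15): 1⊕1⊕1⊕1⊕0⊕0⊕0⊕0 = 0
s4 (pos 4,5,6,7,12,13,14,15): 0⊕0⊕1⊕1⊕0⊕0⊕0⊕0 = 0
s8 (pos 8,9,10,11,12,13,14,15): 1⊕0⊕0⊕0⊕0⊕0⊕0⊕0 = 1
Syndrome s8…s1 = 1001 → error at position 9.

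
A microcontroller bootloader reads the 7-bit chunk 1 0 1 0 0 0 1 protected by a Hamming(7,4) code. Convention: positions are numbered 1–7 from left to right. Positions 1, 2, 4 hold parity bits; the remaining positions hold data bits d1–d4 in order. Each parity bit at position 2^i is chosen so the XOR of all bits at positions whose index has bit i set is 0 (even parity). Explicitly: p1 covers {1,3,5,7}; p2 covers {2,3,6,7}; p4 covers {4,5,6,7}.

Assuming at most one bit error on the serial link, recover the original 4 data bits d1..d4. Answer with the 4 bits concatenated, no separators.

s1 (pos 1,3,5,7): 1⊕1⊕0⊕1 = 1
s2 (pos 2,3,6,7): 0⊕1⊕0⊕1 = 0
s4 (pos 4,5,6,7): 0⊕0⊕0⊕1 = 1
Syndrome s4…s1 = 101 → error at position 5.
Flip position 5: 1010001 → 1010101
Read data bits from positions 3,5,6,7: 1101

1101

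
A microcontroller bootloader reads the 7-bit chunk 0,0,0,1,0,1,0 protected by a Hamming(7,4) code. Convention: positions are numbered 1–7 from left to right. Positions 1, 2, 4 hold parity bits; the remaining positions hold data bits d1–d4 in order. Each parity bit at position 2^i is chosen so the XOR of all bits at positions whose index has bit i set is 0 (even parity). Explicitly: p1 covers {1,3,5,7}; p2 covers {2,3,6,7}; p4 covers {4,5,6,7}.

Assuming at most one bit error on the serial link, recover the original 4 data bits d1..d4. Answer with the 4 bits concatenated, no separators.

0010

s1 (pos 1,3,5,7): 0⊕0⊕0⊕0 = 0
s2 (pos 2,3,6,7): 0⊕0⊕1⊕0 = 1
s4 (pos 4,5,6,7): 1⊕0⊕1⊕0 = 0
Syndrome s4…s1 = 010 → error at position 2.
Flip position 2: 0001010 → 0101010
Read data bits from positions 3,5,6,7: 0010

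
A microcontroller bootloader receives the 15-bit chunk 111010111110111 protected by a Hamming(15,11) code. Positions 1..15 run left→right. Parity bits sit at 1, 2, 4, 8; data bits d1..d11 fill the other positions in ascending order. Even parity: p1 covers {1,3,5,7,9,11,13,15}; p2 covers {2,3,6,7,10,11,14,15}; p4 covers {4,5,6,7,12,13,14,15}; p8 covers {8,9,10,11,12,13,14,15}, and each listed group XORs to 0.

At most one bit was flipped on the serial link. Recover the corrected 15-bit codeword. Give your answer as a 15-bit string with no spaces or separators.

111010111110101

s1 (pos 1,3,5,7,9,11,13,15): 1⊕1⊕1⊕1⊕1⊕1⊕1⊕1 = 0
s2 (pos 2,3,6,7,10,11,14,15): 1⊕1⊕0⊕1⊕1⊕1⊕1⊕1 = 1
s4 (pos 4,5,6,7,12,13,14,15): 0⊕1⊕0⊕1⊕0⊕1⊕1⊕1 = 1
s8 (pos 8,9,10,11,12,13,14,15): 1⊕1⊕1⊕1⊕0⊕1⊕1⊕1 = 1
Syndrome s8…s1 = 1110 → error at position 14.
Flip position 14: 111010111110111 → 111010111110101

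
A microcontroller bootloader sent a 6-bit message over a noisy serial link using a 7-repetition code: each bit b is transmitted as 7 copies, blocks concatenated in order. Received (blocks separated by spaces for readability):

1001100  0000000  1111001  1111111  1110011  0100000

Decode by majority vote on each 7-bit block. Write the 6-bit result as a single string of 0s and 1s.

Block 1 (1001100): 3 ones → 0
Block 2 (0000000): 0 ones → 0
Block 3 (1111001): 5 ones → 1
Block 4 (1111111): 7 ones → 1
Block 5 (1110011): 5 ones → 1
Block 6 (0100000): 1 one → 0

001110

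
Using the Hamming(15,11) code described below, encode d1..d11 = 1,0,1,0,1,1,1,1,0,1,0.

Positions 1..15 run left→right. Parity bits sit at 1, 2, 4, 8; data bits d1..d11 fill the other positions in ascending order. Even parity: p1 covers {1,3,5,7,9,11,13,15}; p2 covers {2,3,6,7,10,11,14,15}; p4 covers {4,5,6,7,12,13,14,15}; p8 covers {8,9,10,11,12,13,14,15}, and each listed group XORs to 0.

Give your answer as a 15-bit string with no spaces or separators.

Place data at non-parity positions: p1 p2 1 p4 0 1 0 p8 1 1 1 1 0 1 0
p1 (pos 1,3,5,7,9,11,13,15): XOR of data positions = 1⊕0⊕0⊕1⊕1⊕0⊕0 = 1
p2 (pos 2,3,6,7,10,11,14,15): XOR of data positions = 1⊕1⊕0⊕1⊕1⊕1⊕0 = 1
p4 (pos 4,5,6,7,12,13,14,15): XOR of data positions = 0⊕1⊕0⊕1⊕0⊕1⊕0 = 1
p8 (pos 8,9,10,11,12,13,14,15): XOR of data positions = 1⊕1⊕1⊕1⊕0⊕1⊕0 = 1
Codeword: 111101011111010

111101011111010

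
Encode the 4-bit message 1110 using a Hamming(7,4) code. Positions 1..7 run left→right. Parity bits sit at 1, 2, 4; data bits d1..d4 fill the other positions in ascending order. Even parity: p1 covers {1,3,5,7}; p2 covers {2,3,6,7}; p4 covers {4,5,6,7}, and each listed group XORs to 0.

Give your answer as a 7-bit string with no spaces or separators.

0010110

Place data at non-parity positions: p1 p2 1 p4 1 1 0
p1 (pos 1,3,5,7): XOR of data positions = 1⊕1⊕0 = 0
p2 (pos 2,3,6,7): XOR of data positions = 1⊕1⊕0 = 0
p4 (pos 4,5,6,7): XOR of data positions = 1⊕1⊕0 = 0
Codeword: 0010110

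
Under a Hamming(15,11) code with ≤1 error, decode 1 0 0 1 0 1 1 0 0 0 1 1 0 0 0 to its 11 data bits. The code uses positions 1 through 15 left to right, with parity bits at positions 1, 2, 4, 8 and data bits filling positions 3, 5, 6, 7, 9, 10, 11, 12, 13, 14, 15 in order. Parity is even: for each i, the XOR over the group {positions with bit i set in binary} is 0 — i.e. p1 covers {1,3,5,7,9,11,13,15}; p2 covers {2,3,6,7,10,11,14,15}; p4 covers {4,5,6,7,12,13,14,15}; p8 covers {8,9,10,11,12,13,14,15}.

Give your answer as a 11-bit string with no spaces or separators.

s1 (pos 1,3,5,7,9,11,13,15): 1⊕0⊕0⊕1⊕0⊕1⊕0⊕0 = 1
s2 (pos 2,3,6,7,10,11,14,15): 0⊕0⊕1⊕1⊕0⊕1⊕0⊕0 = 1
s4 (pos 4,5,6,7,12,13,14,15): 1⊕0⊕1⊕1⊕1⊕0⊕0⊕0 = 0
s8 (pos 8,9,10,11,12,13,14,15): 0⊕0⊕0⊕1⊕1⊕0⊕0⊕0 = 0
Syndrome s8…s1 = 0011 → error at position 3.
Flip position 3: 100101100011000 → 101101100011000
Read data bits from positions 3,5,6,7,9,10,11,12,13,14,15: 10110011000

10110011000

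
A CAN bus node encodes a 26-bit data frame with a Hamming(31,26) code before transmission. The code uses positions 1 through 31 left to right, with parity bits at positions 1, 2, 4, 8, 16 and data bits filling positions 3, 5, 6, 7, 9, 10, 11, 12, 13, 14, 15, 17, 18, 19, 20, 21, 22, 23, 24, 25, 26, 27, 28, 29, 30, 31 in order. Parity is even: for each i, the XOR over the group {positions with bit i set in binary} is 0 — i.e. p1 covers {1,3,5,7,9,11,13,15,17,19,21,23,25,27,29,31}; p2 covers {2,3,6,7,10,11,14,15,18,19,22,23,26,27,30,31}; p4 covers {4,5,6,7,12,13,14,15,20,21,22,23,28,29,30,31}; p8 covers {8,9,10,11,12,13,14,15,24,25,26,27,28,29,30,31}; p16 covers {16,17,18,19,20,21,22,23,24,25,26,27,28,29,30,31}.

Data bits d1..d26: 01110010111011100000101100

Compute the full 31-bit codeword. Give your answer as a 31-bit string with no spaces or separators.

Place data at non-parity positions: p1 p2 0 p4 1 1 1 p8 0 0 1 0 1 1 1 p16 0 1 1 1 0 0 0 0 0 1 0 1 1 0 0
p1 (pos 1,3,5,7,9,11,13,15,17,19,21,23,25,27,29,31): XOR of data positions = 0⊕1⊕1⊕0⊕1⊕1⊕1⊕0⊕1⊕0⊕0⊕0⊕0⊕1⊕0 = 1
p2 (pos 2,3,6,7,10,11,14,15,18,19,22,23,26,27,30,31): XOR of data positions = 0⊕1⊕1⊕0⊕1⊕1⊕1⊕1⊕1⊕0⊕0⊕1⊕0⊕0⊕0 = 0
p4 (pos 4,5,6,7,12,13,14,15,20,21,22,23,28,29,30,31): XOR of data positions = 1⊕1⊕1⊕0⊕1⊕1⊕1⊕1⊕0⊕0⊕0⊕1⊕1⊕0⊕0 = 1
p8 (pos 8,9,10,11,12,13,14,15,24,25,26,27,28,29,30,31): XOR of data positions = 0⊕0⊕1⊕0⊕1⊕1⊕1⊕0⊕0⊕1⊕0⊕1⊕1⊕0⊕0 = 1
p16 (pos 16,17,18,19,20,21,22,23,24,25,26,27,28,29,30,31): XOR of data positions = 0⊕1⊕1⊕1⊕0⊕0⊕0⊕0⊕0⊕1⊕0⊕1⊕1⊕0⊕0 = 0
Codeword: 1001111100101110011100000101100

1001111100101110011100000101100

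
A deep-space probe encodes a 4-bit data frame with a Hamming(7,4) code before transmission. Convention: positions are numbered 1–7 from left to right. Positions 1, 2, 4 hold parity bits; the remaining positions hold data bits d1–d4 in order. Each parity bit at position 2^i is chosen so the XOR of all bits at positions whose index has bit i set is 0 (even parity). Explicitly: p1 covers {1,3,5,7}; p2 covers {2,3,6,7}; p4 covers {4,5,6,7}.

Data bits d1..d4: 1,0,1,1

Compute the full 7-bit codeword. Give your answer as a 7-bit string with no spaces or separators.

0110011

Place data at non-parity positions: p1 p2 1 p4 0 1 1
p1 (pos 1,3,5,7): XOR of data positions = 1⊕0⊕1 = 0
p2 (pos 2,3,6,7): XOR of data positions = 1⊕1⊕1 = 1
p4 (pos 4,5,6,7): XOR of data positions = 0⊕1⊕1 = 0
Codeword: 0110011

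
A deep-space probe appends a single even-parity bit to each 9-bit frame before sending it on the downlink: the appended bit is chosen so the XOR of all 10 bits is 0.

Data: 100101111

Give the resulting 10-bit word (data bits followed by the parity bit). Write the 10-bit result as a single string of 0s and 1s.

XOR of the 9 data bits: 1⊕0⊕0⊕1⊕0⊕1⊕1⊕1⊕1 = 0
Parity bit = 0 (so all 10 bits XOR to 0).

1001011110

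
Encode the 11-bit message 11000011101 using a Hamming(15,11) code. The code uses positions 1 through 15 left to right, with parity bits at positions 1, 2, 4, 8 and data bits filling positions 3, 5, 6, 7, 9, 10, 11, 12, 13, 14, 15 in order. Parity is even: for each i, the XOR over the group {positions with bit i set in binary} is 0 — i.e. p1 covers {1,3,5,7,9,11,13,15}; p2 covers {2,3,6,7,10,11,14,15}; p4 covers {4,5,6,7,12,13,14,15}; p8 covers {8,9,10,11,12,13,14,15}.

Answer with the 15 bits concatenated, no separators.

111010000011101

Place data at non-parity positions: p1 p2 1 p4 1 0 0 p8 0 0 1 1 1 0 1
p1 (pos 1,3,5,7,9,11,13,15): XOR of data positions = 1⊕1⊕0⊕0⊕1⊕1⊕1 = 1
p2 (pos 2,3,6,7,10,11,14,15): XOR of data positions = 1⊕0⊕0⊕0⊕1⊕0⊕1 = 1
p4 (pos 4,5,6,7,12,13,14,15): XOR of data positions = 1⊕0⊕0⊕1⊕1⊕0⊕1 = 0
p8 (pos 8,9,10,11,12,13,14,15): XOR of data positions = 0⊕0⊕1⊕1⊕1⊕0⊕1 = 0
Codeword: 111010000011101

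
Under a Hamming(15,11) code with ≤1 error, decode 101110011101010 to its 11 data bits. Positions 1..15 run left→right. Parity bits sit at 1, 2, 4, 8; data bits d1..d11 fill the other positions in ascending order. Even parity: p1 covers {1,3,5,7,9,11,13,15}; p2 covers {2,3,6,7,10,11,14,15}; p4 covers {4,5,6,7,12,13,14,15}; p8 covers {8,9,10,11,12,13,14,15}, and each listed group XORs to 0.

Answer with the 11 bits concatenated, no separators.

11001001010

s1 (pos 1,3,5,7,9,11,13,15): 1⊕1⊕1⊕0⊕1⊕0⊕0⊕0 = 0
s2 (pos 2,3,6,7,10,11,14,15): 0⊕1⊕0⊕0⊕1⊕0⊕1⊕0 = 1
s4 (pos 4,5,6,7,12,13,14,15): 1⊕1⊕0⊕0⊕1⊕0⊕1⊕0 = 0
s8 (pos 8,9,10,11,12,13,14,15): 1⊕1⊕1⊕0⊕1⊕0⊕1⊕0 = 1
Syndrome s8…s1 = 1010 → error at position 10.
Flip position 10: 101110011101010 → 101110011001010
Read data bits from positions 3,5,6,7,9,10,11,12,13,14,15: 11001001010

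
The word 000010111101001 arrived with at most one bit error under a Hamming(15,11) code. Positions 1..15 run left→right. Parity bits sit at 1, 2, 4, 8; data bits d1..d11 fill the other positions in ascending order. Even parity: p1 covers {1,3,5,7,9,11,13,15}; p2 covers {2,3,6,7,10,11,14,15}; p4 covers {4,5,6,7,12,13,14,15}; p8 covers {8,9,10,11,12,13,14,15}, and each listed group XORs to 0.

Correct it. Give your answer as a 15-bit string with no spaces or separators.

s1 (pos 1,3,5,7,9,11,13,15): 0⊕0⊕1⊕1⊕1⊕0⊕0⊕1 = 0
s2 (pos 2,3,6,7,10,11,14,15): 0⊕0⊕0⊕1⊕1⊕0⊕0⊕1 = 1
s4 (pos 4,5,6,7,12,13,14,15): 0⊕1⊕0⊕1⊕1⊕0⊕0⊕1 = 0
s8 (pos 8,9,10,11,12,13,14,15): 1⊕1⊕1⊕0⊕1⊕0⊕0⊕1 = 1
Syndrome s8…s1 = 1010 → error at position 10.
Flip position 10: 000010111101001 → 000010111001001

000010111001001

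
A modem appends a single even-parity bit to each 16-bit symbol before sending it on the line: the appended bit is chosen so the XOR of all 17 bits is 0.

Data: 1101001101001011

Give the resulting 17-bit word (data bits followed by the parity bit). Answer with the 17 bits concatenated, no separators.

XOR of the 16 data bits: 1⊕1⊕0⊕1⊕0⊕0⊕1⊕1⊕0⊕1⊕0⊕0⊕1⊕0⊕1⊕1 = 1
Parity bit = 1 (so all 17 bits XOR to 0).

11010011010010111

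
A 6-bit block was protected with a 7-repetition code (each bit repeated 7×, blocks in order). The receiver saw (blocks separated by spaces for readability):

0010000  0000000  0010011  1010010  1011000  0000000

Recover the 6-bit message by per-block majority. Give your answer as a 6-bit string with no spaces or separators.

000000

Block 1 (0010000): 1 one → 0
Block 2 (0000000): 0 ones → 0
Block 3 (0010011): 3 ones → 0
Block 4 (1010010): 3 ones → 0
Block 5 (1011000): 3 ones → 0
Block 6 (0000000): 0 ones → 0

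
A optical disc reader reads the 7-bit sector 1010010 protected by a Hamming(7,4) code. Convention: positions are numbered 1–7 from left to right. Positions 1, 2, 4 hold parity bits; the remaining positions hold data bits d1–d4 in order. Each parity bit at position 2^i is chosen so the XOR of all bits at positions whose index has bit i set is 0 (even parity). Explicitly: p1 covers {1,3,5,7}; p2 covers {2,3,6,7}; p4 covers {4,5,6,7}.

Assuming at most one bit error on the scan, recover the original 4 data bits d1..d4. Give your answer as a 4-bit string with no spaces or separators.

1010

s1 (pos 1,3,5,7): 1⊕1⊕0⊕0 = 0
s2 (pos 2,3,6,7): 0⊕1⊕1⊕0 = 0
s4 (pos 4,5,6,7): 0⊕0⊕1⊕0 = 1
Syndrome s4…s1 = 100 → error at position 4.
Flip position 4: 1010010 → 1011010
Read data bits from positions 3,5,6,7: 1010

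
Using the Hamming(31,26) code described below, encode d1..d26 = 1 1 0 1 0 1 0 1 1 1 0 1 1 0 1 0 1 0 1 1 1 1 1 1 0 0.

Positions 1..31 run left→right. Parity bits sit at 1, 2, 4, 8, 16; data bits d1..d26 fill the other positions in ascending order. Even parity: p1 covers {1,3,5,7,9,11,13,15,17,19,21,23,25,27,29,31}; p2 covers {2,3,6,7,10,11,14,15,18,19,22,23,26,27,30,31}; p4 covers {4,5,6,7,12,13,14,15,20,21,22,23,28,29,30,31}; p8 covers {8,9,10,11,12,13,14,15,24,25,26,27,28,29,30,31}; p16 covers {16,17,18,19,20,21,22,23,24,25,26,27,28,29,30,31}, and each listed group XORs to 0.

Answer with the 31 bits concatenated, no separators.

Place data at non-parity positions: p1 p2 1 p4 1 0 1 p8 0 1 0 1 1 1 0 p16 1 1 0 1 0 1 0 1 1 1 1 1 1 0 0
p1 (pos 1,3,5,7,9,11,13,15,17,19,21,23,25,27,29,31): XOR of data positions = 1⊕1⊕1⊕0⊕0⊕1⊕0⊕1⊕0⊕0⊕0⊕1⊕1⊕1⊕0 = 0
p2 (pos 2,3,6,7,10,11,14,15,18,19,22,23,26,27,30,31): XOR of data positions = 1⊕0⊕1⊕1⊕0⊕1⊕0⊕1⊕0⊕1⊕0⊕1⊕1⊕0⊕0 = 0
p4 (pos 4,5,6,7,12,13,14,15,20,21,22,23,28,29,30,31): XOR of data positions = 1⊕0⊕1⊕1⊕1⊕1⊕0⊕1⊕0⊕1⊕0⊕1⊕1⊕0⊕0 = 1
p8 (pos 8,9,10,11,12,13,14,15,24,25,26,27,28,29,30,31): XOR of data positions = 0⊕1⊕0⊕1⊕1⊕1⊕0⊕1⊕1⊕1⊕1⊕1⊕1⊕0⊕0 = 0
p16 (pos 16,17,18,19,20,21,22,23,24,25,26,27,28,29,30,31): XOR of data positions = 1⊕1⊕0⊕1⊕0⊕1⊕0⊕1⊕1⊕1⊕1⊕1⊕1⊕0⊕0 = 0
Codeword: 0011101001011100110101011111100

0011101001011100110101011111100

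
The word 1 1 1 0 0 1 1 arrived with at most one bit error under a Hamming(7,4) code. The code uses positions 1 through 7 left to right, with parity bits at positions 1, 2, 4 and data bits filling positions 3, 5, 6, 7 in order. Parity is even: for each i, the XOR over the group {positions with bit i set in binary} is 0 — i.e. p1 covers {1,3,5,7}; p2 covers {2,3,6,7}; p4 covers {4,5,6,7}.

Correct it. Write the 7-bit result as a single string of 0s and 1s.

s1 (pos 1,3,5,7): 1⊕1⊕0⊕1 = 1
s2 (pos 2,3,6,7): 1⊕1⊕1⊕1 = 0
s4 (pos 4,5,6,7): 0⊕0⊕1⊕1 = 0
Syndrome s4…s1 = 001 → error at position 1.
Flip position 1: 1110011 → 0110011

0110011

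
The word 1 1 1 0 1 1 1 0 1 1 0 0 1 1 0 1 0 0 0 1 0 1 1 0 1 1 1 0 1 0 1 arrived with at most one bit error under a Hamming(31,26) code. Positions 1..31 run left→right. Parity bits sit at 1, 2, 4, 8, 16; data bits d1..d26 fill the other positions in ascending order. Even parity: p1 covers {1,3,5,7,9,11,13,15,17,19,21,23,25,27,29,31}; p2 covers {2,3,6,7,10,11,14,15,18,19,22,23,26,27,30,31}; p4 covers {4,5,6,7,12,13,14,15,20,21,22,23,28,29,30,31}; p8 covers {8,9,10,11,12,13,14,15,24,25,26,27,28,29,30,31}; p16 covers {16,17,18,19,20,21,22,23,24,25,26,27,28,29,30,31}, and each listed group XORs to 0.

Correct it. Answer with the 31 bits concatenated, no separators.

s1 (pos 1,3,5,7,9,11,13,15,17,19,21,23,25,27,29,31): 1⊕1⊕1⊕1⊕1⊕0⊕1⊕0⊕0⊕0⊕0⊕1⊕1⊕1⊕1⊕1 = 1
s2 (pos 2,3,6,7,10,11,14,15,18,19,22,23,26,27,30,31): 1⊕1⊕1⊕1⊕1⊕0⊕1⊕0⊕0⊕0⊕1⊕1⊕1⊕1⊕0⊕1 = 1
s4 (pos 4,5,6,7,12,13,14,15,20,21,22,23,28,29,30,31): 0⊕1⊕1⊕1⊕0⊕1⊕1⊕0⊕1⊕0⊕1⊕1⊕0⊕1⊕0⊕1 = 0
s8 (pos 8,9,10,11,12,13,14,15,24,25,26,27,28,29,30,31): 0⊕1⊕1⊕0⊕0⊕1⊕1⊕0⊕0⊕1⊕1⊕1⊕0⊕1⊕0⊕1 = 1
s16 (pos 16,17,18,19,20,21,22,23,24,25,26,27,28,29,30,31): 1⊕0⊕0⊕0⊕1⊕0⊕1⊕1⊕0⊕1⊕1⊕1⊕0⊕1⊕0⊕1 = 1
Syndrome s16…s1 = 11011 → error at position 27.
Flip position 27: 1110111011001101000101101110101 → 1110111011001101000101101100101

1110111011001101000101101100101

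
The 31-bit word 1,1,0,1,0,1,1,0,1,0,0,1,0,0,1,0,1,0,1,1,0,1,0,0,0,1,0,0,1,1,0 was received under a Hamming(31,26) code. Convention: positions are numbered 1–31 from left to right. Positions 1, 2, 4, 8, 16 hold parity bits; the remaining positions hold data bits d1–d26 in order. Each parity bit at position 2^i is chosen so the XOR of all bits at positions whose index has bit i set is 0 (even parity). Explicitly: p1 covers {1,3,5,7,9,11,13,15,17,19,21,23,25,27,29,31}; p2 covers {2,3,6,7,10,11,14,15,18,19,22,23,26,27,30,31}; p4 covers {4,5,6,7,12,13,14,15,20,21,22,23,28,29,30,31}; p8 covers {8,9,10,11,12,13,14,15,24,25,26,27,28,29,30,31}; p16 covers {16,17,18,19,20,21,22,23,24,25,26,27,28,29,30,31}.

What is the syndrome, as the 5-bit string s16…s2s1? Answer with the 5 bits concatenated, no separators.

10101

s1 (pos 1,3,5,7,9,11,13,15,17,19,21,23,25,27,29,31): 1⊕0⊕0⊕1⊕1⊕0⊕0⊕1⊕1⊕1⊕0⊕0⊕0⊕0⊕1⊕0 = 1
s2 (pos 2,3,6,7,10,11,14,15,18,19,22,23,26,27,30,31): 1⊕0⊕1⊕1⊕0⊕0⊕0⊕1⊕0⊕1⊕1⊕0⊕1⊕0⊕1⊕0 = 0
s4 (pos 4,5,6,7,12,13,14,15,20,21,22,23,28,29,30,31): 1⊕0⊕1⊕1⊕1⊕0⊕0⊕1⊕1⊕0⊕1⊕0⊕0⊕1⊕1⊕0 = 1
s8 (pos 8,9,10,11,12,13,14,15,24,25,26,27,28,29,30,31): 0⊕1⊕0⊕0⊕1⊕0⊕0⊕1⊕0⊕0⊕1⊕0⊕0⊕1⊕1⊕0 = 0
s16 (pos 16,17,18,19,20,21,22,23,24,25,26,27,28,29,30,31): 0⊕1⊕0⊕1⊕1⊕0⊕1⊕0⊕0⊕0⊕1⊕0⊕0⊕1⊕1⊕0 = 1
Syndrome s16…s1 = 10101 → error at position 21.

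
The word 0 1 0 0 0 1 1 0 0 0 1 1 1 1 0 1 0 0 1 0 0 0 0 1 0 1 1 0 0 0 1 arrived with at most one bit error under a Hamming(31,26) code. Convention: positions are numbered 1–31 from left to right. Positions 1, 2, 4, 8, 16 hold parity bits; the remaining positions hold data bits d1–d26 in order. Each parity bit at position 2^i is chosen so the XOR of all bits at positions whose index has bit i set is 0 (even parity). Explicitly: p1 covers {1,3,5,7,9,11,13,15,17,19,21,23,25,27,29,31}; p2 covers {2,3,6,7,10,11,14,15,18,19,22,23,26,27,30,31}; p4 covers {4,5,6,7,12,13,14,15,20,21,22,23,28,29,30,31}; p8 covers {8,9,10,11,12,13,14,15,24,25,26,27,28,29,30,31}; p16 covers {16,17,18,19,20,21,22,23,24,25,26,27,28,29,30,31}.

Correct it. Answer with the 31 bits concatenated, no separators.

s1 (pos 1,3,5,7,9,11,13,15,17,19,21,23,25,27,29,31): 0⊕0⊕0⊕1⊕0⊕1⊕1⊕0⊕0⊕1⊕0⊕0⊕0⊕1⊕0⊕1 = 0
s2 (pos 2,3,6,7,10,11,14,15,18,19,22,23,26,27,30,31): 1⊕0⊕1⊕1⊕0⊕1⊕1⊕0⊕0⊕1⊕0⊕0⊕1⊕1⊕0⊕1 = 1
s4 (pos 4,5,6,7,12,13,14,15,20,21,22,23,28,29,30,31): 0⊕0⊕1⊕1⊕1⊕1⊕1⊕0⊕0⊕0⊕0⊕0⊕0⊕0⊕0⊕1 = 0
s8 (pos 8,9,10,11,12,13,14,15,24,25,26,27,28,29,30,31): 0⊕0⊕0⊕1⊕1⊕1⊕1⊕0⊕1⊕0⊕1⊕1⊕0⊕0⊕0⊕1 = 0
s16 (pos 16,17,18,19,20,21,22,23,24,25,26,27,28,29,30,31): 1⊕0⊕0⊕1⊕0⊕0⊕0⊕0⊕1⊕0⊕1⊕1⊕0⊕0⊕0⊕1 = 0
Syndrome s16…s1 = 00010 → error at position 2.
Flip position 2: 0100011000111101001000010110001 → 0000011000111101001000010110001

0000011000111101001000010110001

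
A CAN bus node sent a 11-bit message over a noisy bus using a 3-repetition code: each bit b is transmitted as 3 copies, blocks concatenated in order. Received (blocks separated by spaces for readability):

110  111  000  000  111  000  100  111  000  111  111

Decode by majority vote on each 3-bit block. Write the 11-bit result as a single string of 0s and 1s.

11001001011

Block 1 (110): 2 ones → 1
Block 2 (111): 3 ones → 1
Block 3 (000): 0 ones → 0
Block 4 (000): 0 ones → 0
Block 5 (111): 3 ones → 1
Block 6 (000): 0 ones → 0
Block 7 (100): 1 one → 0
Block 8 (111): 3 ones → 1
Block 9 (000): 0 ones → 0
Block 10 (111): 3 ones → 1
Block 11 (111): 3 ones → 1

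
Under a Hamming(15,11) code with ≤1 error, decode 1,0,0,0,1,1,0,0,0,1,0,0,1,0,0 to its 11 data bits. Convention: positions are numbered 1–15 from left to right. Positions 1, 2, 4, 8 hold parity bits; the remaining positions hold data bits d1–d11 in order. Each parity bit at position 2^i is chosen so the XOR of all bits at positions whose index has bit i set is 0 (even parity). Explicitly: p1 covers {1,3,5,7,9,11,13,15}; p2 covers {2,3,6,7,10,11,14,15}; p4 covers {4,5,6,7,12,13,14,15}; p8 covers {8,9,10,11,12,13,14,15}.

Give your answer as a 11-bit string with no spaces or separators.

s1 (pos 1,3,5,7,9,11,13,15): 1⊕0⊕1⊕0⊕0⊕0⊕1⊕0 = 1
s2 (pos 2,3,6,7,10,11,14,15): 0⊕0⊕1⊕0⊕1⊕0⊕0⊕0 = 0
s4 (pos 4,5,6,7,12,13,14,15): 0⊕1⊕1⊕0⊕0⊕1⊕0⊕0 = 1
s8 (pos 8,9,10,11,12,13,14,15): 0⊕0⊕1⊕0⊕0⊕1⊕0⊕0 = 0
Syndrome s8…s1 = 0101 → error at position 5.
Flip position 5: 100011000100100 → 100001000100100
Read data bits from positions 3,5,6,7,9,10,11,12,13,14,15: 00100100100

00100100100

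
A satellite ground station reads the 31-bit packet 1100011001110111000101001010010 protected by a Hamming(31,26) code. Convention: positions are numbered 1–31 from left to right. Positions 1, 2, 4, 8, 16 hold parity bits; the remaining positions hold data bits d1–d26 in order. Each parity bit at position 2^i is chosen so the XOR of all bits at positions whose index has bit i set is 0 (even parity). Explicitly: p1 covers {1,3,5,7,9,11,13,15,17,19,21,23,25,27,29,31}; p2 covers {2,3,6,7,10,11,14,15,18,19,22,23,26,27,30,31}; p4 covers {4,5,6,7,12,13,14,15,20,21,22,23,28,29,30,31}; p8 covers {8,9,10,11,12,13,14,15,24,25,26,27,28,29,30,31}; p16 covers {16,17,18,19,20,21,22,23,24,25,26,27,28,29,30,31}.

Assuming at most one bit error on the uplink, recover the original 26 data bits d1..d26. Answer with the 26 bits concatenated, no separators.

s1 (pos 1,3,5,7,9,11,13,15,17,19,21,23,25,27,29,31): 1⊕0⊕0⊕1⊕0⊕1⊕0⊕1⊕0⊕0⊕0⊕0⊕1⊕1⊕0⊕0 = 0
s2 (pos 2,3,6,7,10,11,14,15,18,19,22,23,26,27,30,31): 1⊕0⊕1⊕1⊕1⊕1⊕1⊕1⊕0⊕0⊕1⊕0⊕0⊕1⊕1⊕0 = 0
s4 (pos 4,5,6,7,12,13,14,15,20,21,22,23,28,29,30,31): 0⊕0⊕1⊕1⊕1⊕0⊕1⊕1⊕1⊕0⊕1⊕0⊕0⊕0⊕1⊕0 = 0
s8 (pos 8,9,10,11,12,13,14,15,24,25,26,27,28,29,30,31): 0⊕0⊕1⊕1⊕1⊕0⊕1⊕1⊕0⊕1⊕0⊕1⊕0⊕0⊕1⊕0 = 0
s16 (pos 16,17,18,19,20,21,22,23,24,25,26,27,28,29,30,31): 1⊕0⊕0⊕0⊕1⊕0⊕1⊕0⊕0⊕1⊕0⊕1⊕0⊕0⊕1⊕0 = 0
Syndrome s16…s1 = 00000 → no error.
Read data bits from positions 3,5,6,7,9,10,11,12,13,14,15,17,18,19,20,21,22,23,24,25,26,27,28,29,30,31: 00110111011000101001010010

00110111011000101001010010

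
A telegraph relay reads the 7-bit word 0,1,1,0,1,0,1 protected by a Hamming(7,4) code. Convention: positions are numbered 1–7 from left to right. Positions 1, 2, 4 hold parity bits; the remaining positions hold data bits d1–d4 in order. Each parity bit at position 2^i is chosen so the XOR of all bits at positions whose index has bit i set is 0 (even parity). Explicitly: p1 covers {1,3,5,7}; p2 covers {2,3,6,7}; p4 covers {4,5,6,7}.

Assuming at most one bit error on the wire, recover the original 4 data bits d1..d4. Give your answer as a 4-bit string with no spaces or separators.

0101

s1 (pos 1,3,5,7): 0⊕1⊕1⊕1 = 1
s2 (pos 2,3,6,7): 1⊕1⊕0⊕1 = 1
s4 (pos 4,5,6,7): 0⊕1⊕0⊕1 = 0
Syndrome s4…s1 = 011 → error at position 3.
Flip position 3: 0110101 → 0100101
Read data bits from positions 3,5,6,7: 0101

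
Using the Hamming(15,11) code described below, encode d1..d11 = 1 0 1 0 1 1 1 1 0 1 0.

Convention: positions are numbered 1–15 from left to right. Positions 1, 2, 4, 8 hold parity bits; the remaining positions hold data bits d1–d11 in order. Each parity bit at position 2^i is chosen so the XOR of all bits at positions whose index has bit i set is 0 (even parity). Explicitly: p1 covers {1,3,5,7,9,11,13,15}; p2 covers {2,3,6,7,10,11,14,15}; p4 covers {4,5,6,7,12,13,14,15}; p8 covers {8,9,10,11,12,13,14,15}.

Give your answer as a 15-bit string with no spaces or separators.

Place data at non-parity positions: p1 p2 1 p4 0 1 0 p8 1 1 1 1 0 1 0
p1 (pos 1,3,5,7,9,11,13,15): XOR of data positions = 1⊕0⊕0⊕1⊕1⊕0⊕0 = 1
p2 (pos 2,3,6,7,10,11,14,15): XOR of data positions = 1⊕1⊕0⊕1⊕1⊕1⊕0 = 1
p4 (pos 4,5,6,7,12,13,14,15): XOR of data positions = 0⊕1⊕0⊕1⊕0⊕1⊕0 = 1
p8 (pos 8,9,10,11,12,13,14,15): XOR of data positions = 1⊕1⊕1⊕1⊕0⊕1⊕0 = 1
Codeword: 111101011111010

111101011111010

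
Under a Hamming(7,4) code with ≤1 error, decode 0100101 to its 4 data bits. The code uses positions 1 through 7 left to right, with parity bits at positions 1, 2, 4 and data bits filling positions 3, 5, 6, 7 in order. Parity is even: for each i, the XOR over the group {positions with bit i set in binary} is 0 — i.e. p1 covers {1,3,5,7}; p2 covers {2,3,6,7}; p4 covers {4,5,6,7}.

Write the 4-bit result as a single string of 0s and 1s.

s1 (pos 1,3,5,7): 0⊕0⊕1⊕1 = 0
s2 (pos 2,3,6,7): 1⊕0⊕0⊕1 = 0
s4 (pos 4,5,6,7): 0⊕1⊕0⊕1 = 0
Syndrome s4…s1 = 000 → no error.
Read data bits from positions 3,5,6,7: 0101

0101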